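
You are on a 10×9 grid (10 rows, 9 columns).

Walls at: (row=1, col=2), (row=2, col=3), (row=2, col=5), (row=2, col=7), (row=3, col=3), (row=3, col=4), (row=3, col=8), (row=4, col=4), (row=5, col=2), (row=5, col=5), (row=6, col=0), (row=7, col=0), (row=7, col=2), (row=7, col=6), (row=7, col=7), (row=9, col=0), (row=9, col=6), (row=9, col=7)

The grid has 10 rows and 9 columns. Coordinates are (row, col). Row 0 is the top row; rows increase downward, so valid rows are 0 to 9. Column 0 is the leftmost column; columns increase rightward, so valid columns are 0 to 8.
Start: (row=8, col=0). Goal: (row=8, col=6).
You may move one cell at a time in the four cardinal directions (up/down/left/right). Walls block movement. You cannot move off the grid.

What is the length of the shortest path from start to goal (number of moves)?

Answer: Shortest path length: 6

Derivation:
BFS from (row=8, col=0) until reaching (row=8, col=6):
  Distance 0: (row=8, col=0)
  Distance 1: (row=8, col=1)
  Distance 2: (row=7, col=1), (row=8, col=2), (row=9, col=1)
  Distance 3: (row=6, col=1), (row=8, col=3), (row=9, col=2)
  Distance 4: (row=5, col=1), (row=6, col=2), (row=7, col=3), (row=8, col=4), (row=9, col=3)
  Distance 5: (row=4, col=1), (row=5, col=0), (row=6, col=3), (row=7, col=4), (row=8, col=5), (row=9, col=4)
  Distance 6: (row=3, col=1), (row=4, col=0), (row=4, col=2), (row=5, col=3), (row=6, col=4), (row=7, col=5), (row=8, col=6), (row=9, col=5)  <- goal reached here
One shortest path (6 moves): (row=8, col=0) -> (row=8, col=1) -> (row=8, col=2) -> (row=8, col=3) -> (row=8, col=4) -> (row=8, col=5) -> (row=8, col=6)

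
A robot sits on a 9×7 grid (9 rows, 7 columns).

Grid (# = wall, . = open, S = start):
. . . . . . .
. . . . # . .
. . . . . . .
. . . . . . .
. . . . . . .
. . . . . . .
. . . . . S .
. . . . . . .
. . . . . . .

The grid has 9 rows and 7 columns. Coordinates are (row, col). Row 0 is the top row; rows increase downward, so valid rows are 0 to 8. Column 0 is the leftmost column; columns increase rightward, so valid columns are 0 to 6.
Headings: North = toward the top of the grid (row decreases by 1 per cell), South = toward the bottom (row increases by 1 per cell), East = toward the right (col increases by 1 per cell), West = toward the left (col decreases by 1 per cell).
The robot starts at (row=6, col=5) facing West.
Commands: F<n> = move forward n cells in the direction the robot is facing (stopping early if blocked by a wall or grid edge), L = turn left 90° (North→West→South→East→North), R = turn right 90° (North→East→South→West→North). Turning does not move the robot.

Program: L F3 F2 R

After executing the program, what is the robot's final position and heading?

Start: (row=6, col=5), facing West
  L: turn left, now facing South
  F3: move forward 2/3 (blocked), now at (row=8, col=5)
  F2: move forward 0/2 (blocked), now at (row=8, col=5)
  R: turn right, now facing West
Final: (row=8, col=5), facing West

Answer: Final position: (row=8, col=5), facing West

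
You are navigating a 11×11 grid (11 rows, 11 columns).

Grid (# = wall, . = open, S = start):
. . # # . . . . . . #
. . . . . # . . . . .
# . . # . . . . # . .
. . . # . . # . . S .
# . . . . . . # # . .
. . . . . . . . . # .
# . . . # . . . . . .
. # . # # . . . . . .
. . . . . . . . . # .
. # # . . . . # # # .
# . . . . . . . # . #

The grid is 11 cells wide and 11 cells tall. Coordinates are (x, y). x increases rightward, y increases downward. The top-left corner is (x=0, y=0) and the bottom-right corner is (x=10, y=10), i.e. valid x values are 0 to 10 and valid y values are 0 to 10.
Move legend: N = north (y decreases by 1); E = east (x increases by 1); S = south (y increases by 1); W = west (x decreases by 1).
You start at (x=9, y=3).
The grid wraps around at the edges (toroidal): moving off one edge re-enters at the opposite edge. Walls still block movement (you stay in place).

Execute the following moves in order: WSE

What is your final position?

Start: (x=9, y=3)
  W (west): (x=9, y=3) -> (x=8, y=3)
  S (south): blocked, stay at (x=8, y=3)
  E (east): (x=8, y=3) -> (x=9, y=3)
Final: (x=9, y=3)

Answer: Final position: (x=9, y=3)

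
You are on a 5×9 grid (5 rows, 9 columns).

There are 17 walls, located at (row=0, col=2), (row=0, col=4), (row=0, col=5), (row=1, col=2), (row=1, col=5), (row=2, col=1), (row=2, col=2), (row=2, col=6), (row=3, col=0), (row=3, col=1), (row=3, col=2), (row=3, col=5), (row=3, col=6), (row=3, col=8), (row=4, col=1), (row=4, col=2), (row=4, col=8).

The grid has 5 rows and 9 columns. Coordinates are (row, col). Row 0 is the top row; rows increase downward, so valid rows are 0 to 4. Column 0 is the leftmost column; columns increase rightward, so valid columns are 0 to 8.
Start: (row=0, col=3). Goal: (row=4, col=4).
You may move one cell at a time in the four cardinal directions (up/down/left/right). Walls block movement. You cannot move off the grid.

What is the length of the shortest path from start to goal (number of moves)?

BFS from (row=0, col=3) until reaching (row=4, col=4):
  Distance 0: (row=0, col=3)
  Distance 1: (row=1, col=3)
  Distance 2: (row=1, col=4), (row=2, col=3)
  Distance 3: (row=2, col=4), (row=3, col=3)
  Distance 4: (row=2, col=5), (row=3, col=4), (row=4, col=3)
  Distance 5: (row=4, col=4)  <- goal reached here
One shortest path (5 moves): (row=0, col=3) -> (row=1, col=3) -> (row=1, col=4) -> (row=2, col=4) -> (row=3, col=4) -> (row=4, col=4)

Answer: Shortest path length: 5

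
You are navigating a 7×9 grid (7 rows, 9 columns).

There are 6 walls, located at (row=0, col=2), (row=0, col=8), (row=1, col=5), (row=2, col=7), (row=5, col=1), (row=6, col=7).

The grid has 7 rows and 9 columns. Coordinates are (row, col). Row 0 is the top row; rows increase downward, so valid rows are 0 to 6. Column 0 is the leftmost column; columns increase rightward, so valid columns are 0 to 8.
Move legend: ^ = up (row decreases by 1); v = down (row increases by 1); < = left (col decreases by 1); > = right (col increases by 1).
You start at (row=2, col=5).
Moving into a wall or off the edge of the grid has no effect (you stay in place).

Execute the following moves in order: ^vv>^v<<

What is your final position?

Answer: Final position: (row=4, col=4)

Derivation:
Start: (row=2, col=5)
  ^ (up): blocked, stay at (row=2, col=5)
  v (down): (row=2, col=5) -> (row=3, col=5)
  v (down): (row=3, col=5) -> (row=4, col=5)
  > (right): (row=4, col=5) -> (row=4, col=6)
  ^ (up): (row=4, col=6) -> (row=3, col=6)
  v (down): (row=3, col=6) -> (row=4, col=6)
  < (left): (row=4, col=6) -> (row=4, col=5)
  < (left): (row=4, col=5) -> (row=4, col=4)
Final: (row=4, col=4)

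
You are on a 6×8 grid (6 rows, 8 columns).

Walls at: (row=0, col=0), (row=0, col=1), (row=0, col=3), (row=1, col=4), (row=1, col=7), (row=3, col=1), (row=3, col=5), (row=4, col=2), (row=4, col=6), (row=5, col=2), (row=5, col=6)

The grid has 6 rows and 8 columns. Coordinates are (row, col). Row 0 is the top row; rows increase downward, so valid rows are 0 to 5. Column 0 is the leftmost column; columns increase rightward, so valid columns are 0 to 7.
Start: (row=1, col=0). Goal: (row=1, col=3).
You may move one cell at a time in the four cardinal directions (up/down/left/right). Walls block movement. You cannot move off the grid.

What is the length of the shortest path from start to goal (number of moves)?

Answer: Shortest path length: 3

Derivation:
BFS from (row=1, col=0) until reaching (row=1, col=3):
  Distance 0: (row=1, col=0)
  Distance 1: (row=1, col=1), (row=2, col=0)
  Distance 2: (row=1, col=2), (row=2, col=1), (row=3, col=0)
  Distance 3: (row=0, col=2), (row=1, col=3), (row=2, col=2), (row=4, col=0)  <- goal reached here
One shortest path (3 moves): (row=1, col=0) -> (row=1, col=1) -> (row=1, col=2) -> (row=1, col=3)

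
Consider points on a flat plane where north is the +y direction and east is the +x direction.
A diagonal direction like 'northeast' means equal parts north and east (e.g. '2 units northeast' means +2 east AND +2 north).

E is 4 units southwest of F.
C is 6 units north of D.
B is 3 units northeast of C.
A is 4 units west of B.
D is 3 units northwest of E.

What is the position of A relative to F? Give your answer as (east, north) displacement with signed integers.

Place F at the origin (east=0, north=0).
  E is 4 units southwest of F: delta (east=-4, north=-4); E at (east=-4, north=-4).
  D is 3 units northwest of E: delta (east=-3, north=+3); D at (east=-7, north=-1).
  C is 6 units north of D: delta (east=+0, north=+6); C at (east=-7, north=5).
  B is 3 units northeast of C: delta (east=+3, north=+3); B at (east=-4, north=8).
  A is 4 units west of B: delta (east=-4, north=+0); A at (east=-8, north=8).
Therefore A relative to F: (east=-8, north=8).

Answer: A is at (east=-8, north=8) relative to F.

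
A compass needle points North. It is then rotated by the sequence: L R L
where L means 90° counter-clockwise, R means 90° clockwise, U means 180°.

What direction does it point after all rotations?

Start: North
  L (left (90° counter-clockwise)) -> West
  R (right (90° clockwise)) -> North
  L (left (90° counter-clockwise)) -> West
Final: West

Answer: Final heading: West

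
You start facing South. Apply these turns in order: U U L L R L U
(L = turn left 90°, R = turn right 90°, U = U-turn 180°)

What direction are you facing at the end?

Answer: Final heading: South

Derivation:
Start: South
  U (U-turn (180°)) -> North
  U (U-turn (180°)) -> South
  L (left (90° counter-clockwise)) -> East
  L (left (90° counter-clockwise)) -> North
  R (right (90° clockwise)) -> East
  L (left (90° counter-clockwise)) -> North
  U (U-turn (180°)) -> South
Final: South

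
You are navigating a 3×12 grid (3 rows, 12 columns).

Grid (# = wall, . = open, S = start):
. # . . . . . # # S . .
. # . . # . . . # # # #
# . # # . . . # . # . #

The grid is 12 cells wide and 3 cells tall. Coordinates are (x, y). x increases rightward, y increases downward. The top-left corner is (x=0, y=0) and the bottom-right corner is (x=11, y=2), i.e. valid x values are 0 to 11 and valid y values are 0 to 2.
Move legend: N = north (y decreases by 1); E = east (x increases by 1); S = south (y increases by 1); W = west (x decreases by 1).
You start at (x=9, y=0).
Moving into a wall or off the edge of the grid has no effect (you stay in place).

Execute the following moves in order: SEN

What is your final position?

Start: (x=9, y=0)
  S (south): blocked, stay at (x=9, y=0)
  E (east): (x=9, y=0) -> (x=10, y=0)
  N (north): blocked, stay at (x=10, y=0)
Final: (x=10, y=0)

Answer: Final position: (x=10, y=0)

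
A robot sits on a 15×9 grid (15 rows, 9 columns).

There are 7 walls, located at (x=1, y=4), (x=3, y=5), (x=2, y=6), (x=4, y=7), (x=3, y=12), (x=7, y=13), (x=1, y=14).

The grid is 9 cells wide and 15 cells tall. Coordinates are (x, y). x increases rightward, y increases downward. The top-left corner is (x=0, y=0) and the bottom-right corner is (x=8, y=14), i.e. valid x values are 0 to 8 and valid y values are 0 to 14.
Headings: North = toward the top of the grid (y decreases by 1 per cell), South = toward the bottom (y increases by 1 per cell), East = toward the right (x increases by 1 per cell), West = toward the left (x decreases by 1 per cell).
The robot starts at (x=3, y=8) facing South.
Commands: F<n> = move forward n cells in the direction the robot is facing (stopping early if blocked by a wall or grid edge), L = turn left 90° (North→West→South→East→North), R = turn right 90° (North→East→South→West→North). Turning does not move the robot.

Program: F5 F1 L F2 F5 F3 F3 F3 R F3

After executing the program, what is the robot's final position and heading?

Start: (x=3, y=8), facing South
  F5: move forward 3/5 (blocked), now at (x=3, y=11)
  F1: move forward 0/1 (blocked), now at (x=3, y=11)
  L: turn left, now facing East
  F2: move forward 2, now at (x=5, y=11)
  F5: move forward 3/5 (blocked), now at (x=8, y=11)
  [×3]F3: move forward 0/3 (blocked), now at (x=8, y=11)
  R: turn right, now facing South
  F3: move forward 3, now at (x=8, y=14)
Final: (x=8, y=14), facing South

Answer: Final position: (x=8, y=14), facing South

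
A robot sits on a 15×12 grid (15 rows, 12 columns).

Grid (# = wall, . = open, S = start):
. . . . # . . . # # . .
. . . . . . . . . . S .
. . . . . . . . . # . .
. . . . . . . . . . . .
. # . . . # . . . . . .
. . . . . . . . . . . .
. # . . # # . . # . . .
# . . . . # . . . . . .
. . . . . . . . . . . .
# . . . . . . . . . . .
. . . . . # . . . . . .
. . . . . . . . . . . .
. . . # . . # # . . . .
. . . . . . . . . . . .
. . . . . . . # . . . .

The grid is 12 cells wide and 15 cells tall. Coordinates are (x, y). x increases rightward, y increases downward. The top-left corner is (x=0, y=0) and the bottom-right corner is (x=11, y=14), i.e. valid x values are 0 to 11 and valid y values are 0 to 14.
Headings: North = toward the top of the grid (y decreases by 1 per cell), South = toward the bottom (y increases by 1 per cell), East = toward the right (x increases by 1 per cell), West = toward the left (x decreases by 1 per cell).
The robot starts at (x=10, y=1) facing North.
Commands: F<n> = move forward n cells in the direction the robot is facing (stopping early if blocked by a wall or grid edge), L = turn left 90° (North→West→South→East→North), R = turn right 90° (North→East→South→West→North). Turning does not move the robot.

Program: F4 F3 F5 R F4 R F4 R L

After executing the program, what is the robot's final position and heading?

Answer: Final position: (x=11, y=4), facing South

Derivation:
Start: (x=10, y=1), facing North
  F4: move forward 1/4 (blocked), now at (x=10, y=0)
  F3: move forward 0/3 (blocked), now at (x=10, y=0)
  F5: move forward 0/5 (blocked), now at (x=10, y=0)
  R: turn right, now facing East
  F4: move forward 1/4 (blocked), now at (x=11, y=0)
  R: turn right, now facing South
  F4: move forward 4, now at (x=11, y=4)
  R: turn right, now facing West
  L: turn left, now facing South
Final: (x=11, y=4), facing South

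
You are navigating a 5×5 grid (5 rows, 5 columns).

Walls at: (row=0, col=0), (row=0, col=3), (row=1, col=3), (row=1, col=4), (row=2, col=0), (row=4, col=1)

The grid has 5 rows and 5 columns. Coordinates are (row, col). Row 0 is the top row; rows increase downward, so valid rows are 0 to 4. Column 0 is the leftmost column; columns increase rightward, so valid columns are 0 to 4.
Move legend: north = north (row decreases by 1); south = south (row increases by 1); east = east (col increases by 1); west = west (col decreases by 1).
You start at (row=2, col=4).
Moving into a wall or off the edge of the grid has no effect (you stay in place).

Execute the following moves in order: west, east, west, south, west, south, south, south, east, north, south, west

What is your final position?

Start: (row=2, col=4)
  west (west): (row=2, col=4) -> (row=2, col=3)
  east (east): (row=2, col=3) -> (row=2, col=4)
  west (west): (row=2, col=4) -> (row=2, col=3)
  south (south): (row=2, col=3) -> (row=3, col=3)
  west (west): (row=3, col=3) -> (row=3, col=2)
  south (south): (row=3, col=2) -> (row=4, col=2)
  south (south): blocked, stay at (row=4, col=2)
  south (south): blocked, stay at (row=4, col=2)
  east (east): (row=4, col=2) -> (row=4, col=3)
  north (north): (row=4, col=3) -> (row=3, col=3)
  south (south): (row=3, col=3) -> (row=4, col=3)
  west (west): (row=4, col=3) -> (row=4, col=2)
Final: (row=4, col=2)

Answer: Final position: (row=4, col=2)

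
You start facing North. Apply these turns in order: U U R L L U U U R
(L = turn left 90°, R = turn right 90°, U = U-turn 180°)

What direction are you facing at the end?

Answer: Final heading: South

Derivation:
Start: North
  U (U-turn (180°)) -> South
  U (U-turn (180°)) -> North
  R (right (90° clockwise)) -> East
  L (left (90° counter-clockwise)) -> North
  L (left (90° counter-clockwise)) -> West
  U (U-turn (180°)) -> East
  U (U-turn (180°)) -> West
  U (U-turn (180°)) -> East
  R (right (90° clockwise)) -> South
Final: South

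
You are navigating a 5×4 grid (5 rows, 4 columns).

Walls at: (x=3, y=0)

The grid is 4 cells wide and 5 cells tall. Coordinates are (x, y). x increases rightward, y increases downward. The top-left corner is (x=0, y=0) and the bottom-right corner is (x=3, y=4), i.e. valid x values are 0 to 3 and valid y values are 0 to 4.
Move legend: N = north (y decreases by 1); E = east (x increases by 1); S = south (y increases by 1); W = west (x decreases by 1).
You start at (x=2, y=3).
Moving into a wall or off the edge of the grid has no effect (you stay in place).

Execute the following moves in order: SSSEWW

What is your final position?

Start: (x=2, y=3)
  S (south): (x=2, y=3) -> (x=2, y=4)
  S (south): blocked, stay at (x=2, y=4)
  S (south): blocked, stay at (x=2, y=4)
  E (east): (x=2, y=4) -> (x=3, y=4)
  W (west): (x=3, y=4) -> (x=2, y=4)
  W (west): (x=2, y=4) -> (x=1, y=4)
Final: (x=1, y=4)

Answer: Final position: (x=1, y=4)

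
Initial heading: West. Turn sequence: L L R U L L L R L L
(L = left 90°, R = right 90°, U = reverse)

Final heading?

Answer: Final heading: North

Derivation:
Start: West
  L (left (90° counter-clockwise)) -> South
  L (left (90° counter-clockwise)) -> East
  R (right (90° clockwise)) -> South
  U (U-turn (180°)) -> North
  L (left (90° counter-clockwise)) -> West
  L (left (90° counter-clockwise)) -> South
  L (left (90° counter-clockwise)) -> East
  R (right (90° clockwise)) -> South
  L (left (90° counter-clockwise)) -> East
  L (left (90° counter-clockwise)) -> North
Final: North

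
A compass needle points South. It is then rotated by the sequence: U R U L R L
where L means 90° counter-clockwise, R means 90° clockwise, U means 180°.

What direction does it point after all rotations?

Start: South
  U (U-turn (180°)) -> North
  R (right (90° clockwise)) -> East
  U (U-turn (180°)) -> West
  L (left (90° counter-clockwise)) -> South
  R (right (90° clockwise)) -> West
  L (left (90° counter-clockwise)) -> South
Final: South

Answer: Final heading: South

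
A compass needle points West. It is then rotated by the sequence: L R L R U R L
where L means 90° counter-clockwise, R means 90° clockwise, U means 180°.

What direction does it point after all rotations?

Answer: Final heading: East

Derivation:
Start: West
  L (left (90° counter-clockwise)) -> South
  R (right (90° clockwise)) -> West
  L (left (90° counter-clockwise)) -> South
  R (right (90° clockwise)) -> West
  U (U-turn (180°)) -> East
  R (right (90° clockwise)) -> South
  L (left (90° counter-clockwise)) -> East
Final: East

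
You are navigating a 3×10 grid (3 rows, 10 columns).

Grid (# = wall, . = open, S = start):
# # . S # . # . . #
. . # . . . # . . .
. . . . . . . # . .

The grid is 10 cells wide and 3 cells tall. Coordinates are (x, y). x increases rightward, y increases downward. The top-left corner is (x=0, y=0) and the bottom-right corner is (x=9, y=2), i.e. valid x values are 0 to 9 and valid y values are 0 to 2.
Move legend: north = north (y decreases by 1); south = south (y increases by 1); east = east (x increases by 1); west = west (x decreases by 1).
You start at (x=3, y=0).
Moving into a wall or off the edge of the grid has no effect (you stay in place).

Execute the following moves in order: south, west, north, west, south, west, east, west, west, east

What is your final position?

Start: (x=3, y=0)
  south (south): (x=3, y=0) -> (x=3, y=1)
  west (west): blocked, stay at (x=3, y=1)
  north (north): (x=3, y=1) -> (x=3, y=0)
  west (west): (x=3, y=0) -> (x=2, y=0)
  south (south): blocked, stay at (x=2, y=0)
  west (west): blocked, stay at (x=2, y=0)
  east (east): (x=2, y=0) -> (x=3, y=0)
  west (west): (x=3, y=0) -> (x=2, y=0)
  west (west): blocked, stay at (x=2, y=0)
  east (east): (x=2, y=0) -> (x=3, y=0)
Final: (x=3, y=0)

Answer: Final position: (x=3, y=0)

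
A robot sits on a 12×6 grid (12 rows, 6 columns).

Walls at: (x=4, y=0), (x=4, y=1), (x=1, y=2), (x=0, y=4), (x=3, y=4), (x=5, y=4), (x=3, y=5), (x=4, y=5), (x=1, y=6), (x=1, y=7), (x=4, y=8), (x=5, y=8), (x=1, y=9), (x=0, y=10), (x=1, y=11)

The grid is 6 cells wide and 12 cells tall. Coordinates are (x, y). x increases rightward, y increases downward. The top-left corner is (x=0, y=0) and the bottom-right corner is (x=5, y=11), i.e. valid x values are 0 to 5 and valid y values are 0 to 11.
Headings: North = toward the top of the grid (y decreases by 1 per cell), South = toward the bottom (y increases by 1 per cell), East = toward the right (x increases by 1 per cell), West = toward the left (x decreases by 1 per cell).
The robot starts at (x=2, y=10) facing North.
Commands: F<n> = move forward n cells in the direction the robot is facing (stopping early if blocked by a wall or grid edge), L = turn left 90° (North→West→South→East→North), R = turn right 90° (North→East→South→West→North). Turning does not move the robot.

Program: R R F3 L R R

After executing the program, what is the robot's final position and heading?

Start: (x=2, y=10), facing North
  R: turn right, now facing East
  R: turn right, now facing South
  F3: move forward 1/3 (blocked), now at (x=2, y=11)
  L: turn left, now facing East
  R: turn right, now facing South
  R: turn right, now facing West
Final: (x=2, y=11), facing West

Answer: Final position: (x=2, y=11), facing West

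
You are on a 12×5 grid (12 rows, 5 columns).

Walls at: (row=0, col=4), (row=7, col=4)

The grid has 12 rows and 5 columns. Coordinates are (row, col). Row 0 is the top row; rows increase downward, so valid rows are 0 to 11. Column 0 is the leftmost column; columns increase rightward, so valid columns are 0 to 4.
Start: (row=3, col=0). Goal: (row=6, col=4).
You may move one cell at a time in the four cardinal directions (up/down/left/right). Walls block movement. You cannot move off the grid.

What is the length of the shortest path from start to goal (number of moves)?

BFS from (row=3, col=0) until reaching (row=6, col=4):
  Distance 0: (row=3, col=0)
  Distance 1: (row=2, col=0), (row=3, col=1), (row=4, col=0)
  Distance 2: (row=1, col=0), (row=2, col=1), (row=3, col=2), (row=4, col=1), (row=5, col=0)
  Distance 3: (row=0, col=0), (row=1, col=1), (row=2, col=2), (row=3, col=3), (row=4, col=2), (row=5, col=1), (row=6, col=0)
  Distance 4: (row=0, col=1), (row=1, col=2), (row=2, col=3), (row=3, col=4), (row=4, col=3), (row=5, col=2), (row=6, col=1), (row=7, col=0)
  Distance 5: (row=0, col=2), (row=1, col=3), (row=2, col=4), (row=4, col=4), (row=5, col=3), (row=6, col=2), (row=7, col=1), (row=8, col=0)
  Distance 6: (row=0, col=3), (row=1, col=4), (row=5, col=4), (row=6, col=3), (row=7, col=2), (row=8, col=1), (row=9, col=0)
  Distance 7: (row=6, col=4), (row=7, col=3), (row=8, col=2), (row=9, col=1), (row=10, col=0)  <- goal reached here
One shortest path (7 moves): (row=3, col=0) -> (row=3, col=1) -> (row=3, col=2) -> (row=3, col=3) -> (row=3, col=4) -> (row=4, col=4) -> (row=5, col=4) -> (row=6, col=4)

Answer: Shortest path length: 7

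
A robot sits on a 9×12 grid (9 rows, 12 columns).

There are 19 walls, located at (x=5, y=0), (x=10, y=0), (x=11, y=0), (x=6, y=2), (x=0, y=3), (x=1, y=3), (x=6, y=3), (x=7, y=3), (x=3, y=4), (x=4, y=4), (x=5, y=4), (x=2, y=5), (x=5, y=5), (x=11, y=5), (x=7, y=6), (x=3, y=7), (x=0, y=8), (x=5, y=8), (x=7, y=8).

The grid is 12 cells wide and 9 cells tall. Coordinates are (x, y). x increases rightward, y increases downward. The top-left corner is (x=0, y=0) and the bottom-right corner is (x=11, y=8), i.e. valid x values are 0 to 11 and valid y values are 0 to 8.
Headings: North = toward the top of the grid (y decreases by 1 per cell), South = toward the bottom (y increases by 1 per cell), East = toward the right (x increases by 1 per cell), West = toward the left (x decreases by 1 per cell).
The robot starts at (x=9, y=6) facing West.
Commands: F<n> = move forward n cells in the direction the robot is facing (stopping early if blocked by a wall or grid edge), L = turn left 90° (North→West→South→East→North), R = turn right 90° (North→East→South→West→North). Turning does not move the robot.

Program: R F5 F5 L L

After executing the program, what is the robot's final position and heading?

Answer: Final position: (x=9, y=0), facing South

Derivation:
Start: (x=9, y=6), facing West
  R: turn right, now facing North
  F5: move forward 5, now at (x=9, y=1)
  F5: move forward 1/5 (blocked), now at (x=9, y=0)
  L: turn left, now facing West
  L: turn left, now facing South
Final: (x=9, y=0), facing South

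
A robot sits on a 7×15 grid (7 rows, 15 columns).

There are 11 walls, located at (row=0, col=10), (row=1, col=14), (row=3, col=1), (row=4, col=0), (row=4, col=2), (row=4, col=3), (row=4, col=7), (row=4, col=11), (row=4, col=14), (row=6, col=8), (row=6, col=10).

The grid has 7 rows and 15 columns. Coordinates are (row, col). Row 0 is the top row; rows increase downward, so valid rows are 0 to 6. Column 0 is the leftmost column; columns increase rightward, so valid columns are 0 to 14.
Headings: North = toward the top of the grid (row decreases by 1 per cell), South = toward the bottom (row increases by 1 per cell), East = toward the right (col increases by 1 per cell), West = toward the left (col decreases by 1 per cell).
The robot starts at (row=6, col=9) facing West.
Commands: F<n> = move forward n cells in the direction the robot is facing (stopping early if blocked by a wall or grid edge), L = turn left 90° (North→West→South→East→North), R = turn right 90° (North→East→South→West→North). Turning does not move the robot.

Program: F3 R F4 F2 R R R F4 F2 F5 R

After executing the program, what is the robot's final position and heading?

Start: (row=6, col=9), facing West
  F3: move forward 0/3 (blocked), now at (row=6, col=9)
  R: turn right, now facing North
  F4: move forward 4, now at (row=2, col=9)
  F2: move forward 2, now at (row=0, col=9)
  R: turn right, now facing East
  R: turn right, now facing South
  R: turn right, now facing West
  F4: move forward 4, now at (row=0, col=5)
  F2: move forward 2, now at (row=0, col=3)
  F5: move forward 3/5 (blocked), now at (row=0, col=0)
  R: turn right, now facing North
Final: (row=0, col=0), facing North

Answer: Final position: (row=0, col=0), facing North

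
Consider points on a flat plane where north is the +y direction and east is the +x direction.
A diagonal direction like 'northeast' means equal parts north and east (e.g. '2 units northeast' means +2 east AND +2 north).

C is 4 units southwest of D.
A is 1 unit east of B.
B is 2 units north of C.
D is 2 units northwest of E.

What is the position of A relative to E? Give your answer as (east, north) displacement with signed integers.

Answer: A is at (east=-5, north=0) relative to E.

Derivation:
Place E at the origin (east=0, north=0).
  D is 2 units northwest of E: delta (east=-2, north=+2); D at (east=-2, north=2).
  C is 4 units southwest of D: delta (east=-4, north=-4); C at (east=-6, north=-2).
  B is 2 units north of C: delta (east=+0, north=+2); B at (east=-6, north=0).
  A is 1 unit east of B: delta (east=+1, north=+0); A at (east=-5, north=0).
Therefore A relative to E: (east=-5, north=0).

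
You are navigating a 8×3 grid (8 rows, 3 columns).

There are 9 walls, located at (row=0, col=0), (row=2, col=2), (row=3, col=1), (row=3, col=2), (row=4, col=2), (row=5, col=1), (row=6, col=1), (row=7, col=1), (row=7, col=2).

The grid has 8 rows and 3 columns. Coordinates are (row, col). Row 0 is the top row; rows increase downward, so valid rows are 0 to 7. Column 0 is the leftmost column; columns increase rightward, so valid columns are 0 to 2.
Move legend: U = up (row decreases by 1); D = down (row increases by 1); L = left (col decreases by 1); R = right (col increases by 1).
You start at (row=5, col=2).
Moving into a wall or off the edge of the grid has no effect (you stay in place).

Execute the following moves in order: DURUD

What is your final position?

Answer: Final position: (row=6, col=2)

Derivation:
Start: (row=5, col=2)
  D (down): (row=5, col=2) -> (row=6, col=2)
  U (up): (row=6, col=2) -> (row=5, col=2)
  R (right): blocked, stay at (row=5, col=2)
  U (up): blocked, stay at (row=5, col=2)
  D (down): (row=5, col=2) -> (row=6, col=2)
Final: (row=6, col=2)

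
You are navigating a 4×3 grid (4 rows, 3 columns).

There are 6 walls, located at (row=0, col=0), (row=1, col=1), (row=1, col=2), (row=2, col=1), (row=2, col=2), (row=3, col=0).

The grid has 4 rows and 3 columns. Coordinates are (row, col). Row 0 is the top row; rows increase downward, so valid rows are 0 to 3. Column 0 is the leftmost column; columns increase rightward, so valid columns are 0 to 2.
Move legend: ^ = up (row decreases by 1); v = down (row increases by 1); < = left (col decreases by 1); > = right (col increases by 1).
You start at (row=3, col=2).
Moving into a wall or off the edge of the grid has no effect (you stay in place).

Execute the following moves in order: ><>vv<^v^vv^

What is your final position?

Answer: Final position: (row=3, col=1)

Derivation:
Start: (row=3, col=2)
  > (right): blocked, stay at (row=3, col=2)
  < (left): (row=3, col=2) -> (row=3, col=1)
  > (right): (row=3, col=1) -> (row=3, col=2)
  v (down): blocked, stay at (row=3, col=2)
  v (down): blocked, stay at (row=3, col=2)
  < (left): (row=3, col=2) -> (row=3, col=1)
  ^ (up): blocked, stay at (row=3, col=1)
  v (down): blocked, stay at (row=3, col=1)
  ^ (up): blocked, stay at (row=3, col=1)
  v (down): blocked, stay at (row=3, col=1)
  v (down): blocked, stay at (row=3, col=1)
  ^ (up): blocked, stay at (row=3, col=1)
Final: (row=3, col=1)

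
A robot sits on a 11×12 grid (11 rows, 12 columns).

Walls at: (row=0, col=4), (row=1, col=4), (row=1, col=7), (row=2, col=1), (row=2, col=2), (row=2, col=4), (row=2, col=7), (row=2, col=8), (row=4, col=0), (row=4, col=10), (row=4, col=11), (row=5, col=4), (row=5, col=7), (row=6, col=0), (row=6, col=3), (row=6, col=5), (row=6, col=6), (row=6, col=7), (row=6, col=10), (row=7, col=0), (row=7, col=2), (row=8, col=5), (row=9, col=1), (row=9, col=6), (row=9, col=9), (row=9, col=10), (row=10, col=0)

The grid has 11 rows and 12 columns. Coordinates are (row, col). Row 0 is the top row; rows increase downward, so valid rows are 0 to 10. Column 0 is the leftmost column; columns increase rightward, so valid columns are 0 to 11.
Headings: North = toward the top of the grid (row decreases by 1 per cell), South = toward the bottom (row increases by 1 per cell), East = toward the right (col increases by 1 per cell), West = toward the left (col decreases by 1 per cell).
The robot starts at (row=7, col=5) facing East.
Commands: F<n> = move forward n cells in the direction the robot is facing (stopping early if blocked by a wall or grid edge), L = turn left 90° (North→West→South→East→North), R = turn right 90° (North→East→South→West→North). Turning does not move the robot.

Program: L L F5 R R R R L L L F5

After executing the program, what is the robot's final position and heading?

Start: (row=7, col=5), facing East
  L: turn left, now facing North
  L: turn left, now facing West
  F5: move forward 2/5 (blocked), now at (row=7, col=3)
  R: turn right, now facing North
  R: turn right, now facing East
  R: turn right, now facing South
  R: turn right, now facing West
  L: turn left, now facing South
  L: turn left, now facing East
  L: turn left, now facing North
  F5: move forward 0/5 (blocked), now at (row=7, col=3)
Final: (row=7, col=3), facing North

Answer: Final position: (row=7, col=3), facing North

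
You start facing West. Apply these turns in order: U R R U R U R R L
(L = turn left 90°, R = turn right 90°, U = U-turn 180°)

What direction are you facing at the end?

Answer: Final heading: East

Derivation:
Start: West
  U (U-turn (180°)) -> East
  R (right (90° clockwise)) -> South
  R (right (90° clockwise)) -> West
  U (U-turn (180°)) -> East
  R (right (90° clockwise)) -> South
  U (U-turn (180°)) -> North
  R (right (90° clockwise)) -> East
  R (right (90° clockwise)) -> South
  L (left (90° counter-clockwise)) -> East
Final: East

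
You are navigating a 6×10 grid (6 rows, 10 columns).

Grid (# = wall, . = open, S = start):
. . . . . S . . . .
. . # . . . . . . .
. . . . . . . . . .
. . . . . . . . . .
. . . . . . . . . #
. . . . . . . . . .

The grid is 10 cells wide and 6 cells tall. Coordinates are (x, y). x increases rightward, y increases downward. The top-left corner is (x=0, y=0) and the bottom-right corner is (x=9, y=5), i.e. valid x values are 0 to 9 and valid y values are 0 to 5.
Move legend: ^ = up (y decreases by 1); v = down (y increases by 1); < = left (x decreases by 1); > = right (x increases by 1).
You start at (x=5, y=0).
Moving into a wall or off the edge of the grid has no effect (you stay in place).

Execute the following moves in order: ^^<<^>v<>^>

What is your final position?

Answer: Final position: (x=5, y=0)

Derivation:
Start: (x=5, y=0)
  ^ (up): blocked, stay at (x=5, y=0)
  ^ (up): blocked, stay at (x=5, y=0)
  < (left): (x=5, y=0) -> (x=4, y=0)
  < (left): (x=4, y=0) -> (x=3, y=0)
  ^ (up): blocked, stay at (x=3, y=0)
  > (right): (x=3, y=0) -> (x=4, y=0)
  v (down): (x=4, y=0) -> (x=4, y=1)
  < (left): (x=4, y=1) -> (x=3, y=1)
  > (right): (x=3, y=1) -> (x=4, y=1)
  ^ (up): (x=4, y=1) -> (x=4, y=0)
  > (right): (x=4, y=0) -> (x=5, y=0)
Final: (x=5, y=0)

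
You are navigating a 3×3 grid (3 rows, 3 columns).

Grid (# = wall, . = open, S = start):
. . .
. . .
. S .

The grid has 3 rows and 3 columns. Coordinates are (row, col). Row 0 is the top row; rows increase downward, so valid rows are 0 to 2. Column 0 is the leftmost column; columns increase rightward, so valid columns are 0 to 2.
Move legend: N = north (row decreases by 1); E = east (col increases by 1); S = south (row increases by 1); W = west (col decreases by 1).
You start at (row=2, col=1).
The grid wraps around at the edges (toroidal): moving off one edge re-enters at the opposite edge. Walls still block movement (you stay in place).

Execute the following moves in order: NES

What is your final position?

Answer: Final position: (row=2, col=2)

Derivation:
Start: (row=2, col=1)
  N (north): (row=2, col=1) -> (row=1, col=1)
  E (east): (row=1, col=1) -> (row=1, col=2)
  S (south): (row=1, col=2) -> (row=2, col=2)
Final: (row=2, col=2)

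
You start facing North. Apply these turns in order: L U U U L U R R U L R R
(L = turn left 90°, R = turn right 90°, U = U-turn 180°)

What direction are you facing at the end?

Start: North
  L (left (90° counter-clockwise)) -> West
  U (U-turn (180°)) -> East
  U (U-turn (180°)) -> West
  U (U-turn (180°)) -> East
  L (left (90° counter-clockwise)) -> North
  U (U-turn (180°)) -> South
  R (right (90° clockwise)) -> West
  R (right (90° clockwise)) -> North
  U (U-turn (180°)) -> South
  L (left (90° counter-clockwise)) -> East
  R (right (90° clockwise)) -> South
  R (right (90° clockwise)) -> West
Final: West

Answer: Final heading: West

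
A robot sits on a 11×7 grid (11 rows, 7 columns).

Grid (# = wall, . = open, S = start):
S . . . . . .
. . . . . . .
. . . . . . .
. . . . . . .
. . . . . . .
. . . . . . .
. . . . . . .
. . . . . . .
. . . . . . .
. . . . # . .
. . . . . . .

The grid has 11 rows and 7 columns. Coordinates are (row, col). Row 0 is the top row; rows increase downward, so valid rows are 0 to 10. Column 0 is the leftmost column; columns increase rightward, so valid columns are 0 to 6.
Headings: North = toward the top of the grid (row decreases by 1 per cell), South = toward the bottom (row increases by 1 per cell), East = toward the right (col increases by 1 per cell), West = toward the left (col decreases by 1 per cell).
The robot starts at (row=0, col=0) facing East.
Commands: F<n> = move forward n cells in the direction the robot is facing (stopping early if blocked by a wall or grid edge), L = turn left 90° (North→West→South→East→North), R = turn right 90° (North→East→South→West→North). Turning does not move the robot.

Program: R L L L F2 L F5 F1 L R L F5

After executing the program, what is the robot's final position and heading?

Start: (row=0, col=0), facing East
  R: turn right, now facing South
  L: turn left, now facing East
  L: turn left, now facing North
  L: turn left, now facing West
  F2: move forward 0/2 (blocked), now at (row=0, col=0)
  L: turn left, now facing South
  F5: move forward 5, now at (row=5, col=0)
  F1: move forward 1, now at (row=6, col=0)
  L: turn left, now facing East
  R: turn right, now facing South
  L: turn left, now facing East
  F5: move forward 5, now at (row=6, col=5)
Final: (row=6, col=5), facing East

Answer: Final position: (row=6, col=5), facing East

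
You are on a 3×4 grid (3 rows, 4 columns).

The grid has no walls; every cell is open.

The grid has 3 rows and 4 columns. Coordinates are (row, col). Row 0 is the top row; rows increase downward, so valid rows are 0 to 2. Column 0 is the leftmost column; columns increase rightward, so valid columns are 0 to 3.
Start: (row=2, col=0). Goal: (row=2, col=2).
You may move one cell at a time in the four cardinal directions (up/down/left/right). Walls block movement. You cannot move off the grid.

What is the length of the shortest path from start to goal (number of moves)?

Answer: Shortest path length: 2

Derivation:
BFS from (row=2, col=0) until reaching (row=2, col=2):
  Distance 0: (row=2, col=0)
  Distance 1: (row=1, col=0), (row=2, col=1)
  Distance 2: (row=0, col=0), (row=1, col=1), (row=2, col=2)  <- goal reached here
One shortest path (2 moves): (row=2, col=0) -> (row=2, col=1) -> (row=2, col=2)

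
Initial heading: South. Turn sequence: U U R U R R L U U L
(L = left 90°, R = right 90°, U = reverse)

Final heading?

Start: South
  U (U-turn (180°)) -> North
  U (U-turn (180°)) -> South
  R (right (90° clockwise)) -> West
  U (U-turn (180°)) -> East
  R (right (90° clockwise)) -> South
  R (right (90° clockwise)) -> West
  L (left (90° counter-clockwise)) -> South
  U (U-turn (180°)) -> North
  U (U-turn (180°)) -> South
  L (left (90° counter-clockwise)) -> East
Final: East

Answer: Final heading: East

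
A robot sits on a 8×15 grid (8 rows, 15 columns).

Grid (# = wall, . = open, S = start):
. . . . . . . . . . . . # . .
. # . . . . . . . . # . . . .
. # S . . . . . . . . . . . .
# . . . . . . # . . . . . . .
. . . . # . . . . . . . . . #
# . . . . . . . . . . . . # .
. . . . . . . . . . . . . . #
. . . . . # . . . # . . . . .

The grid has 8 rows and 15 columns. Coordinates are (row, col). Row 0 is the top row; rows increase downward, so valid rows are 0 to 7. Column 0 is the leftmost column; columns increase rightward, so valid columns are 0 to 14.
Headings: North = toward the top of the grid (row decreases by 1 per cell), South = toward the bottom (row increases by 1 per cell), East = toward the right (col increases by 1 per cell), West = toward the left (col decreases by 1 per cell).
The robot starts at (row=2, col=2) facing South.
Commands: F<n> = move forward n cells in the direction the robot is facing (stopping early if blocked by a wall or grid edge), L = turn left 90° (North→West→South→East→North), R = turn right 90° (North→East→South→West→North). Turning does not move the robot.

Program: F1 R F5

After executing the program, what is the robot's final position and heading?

Start: (row=2, col=2), facing South
  F1: move forward 1, now at (row=3, col=2)
  R: turn right, now facing West
  F5: move forward 1/5 (blocked), now at (row=3, col=1)
Final: (row=3, col=1), facing West

Answer: Final position: (row=3, col=1), facing West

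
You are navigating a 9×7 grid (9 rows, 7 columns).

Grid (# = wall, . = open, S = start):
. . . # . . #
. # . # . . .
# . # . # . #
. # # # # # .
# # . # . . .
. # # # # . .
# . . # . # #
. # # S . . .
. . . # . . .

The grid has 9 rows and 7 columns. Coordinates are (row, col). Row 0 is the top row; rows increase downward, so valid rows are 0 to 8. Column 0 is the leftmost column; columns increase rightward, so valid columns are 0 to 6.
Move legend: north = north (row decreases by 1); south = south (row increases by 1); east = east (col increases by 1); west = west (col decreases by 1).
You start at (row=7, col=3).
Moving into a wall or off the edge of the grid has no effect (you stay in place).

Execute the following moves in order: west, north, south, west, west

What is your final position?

Start: (row=7, col=3)
  west (west): blocked, stay at (row=7, col=3)
  north (north): blocked, stay at (row=7, col=3)
  south (south): blocked, stay at (row=7, col=3)
  west (west): blocked, stay at (row=7, col=3)
  west (west): blocked, stay at (row=7, col=3)
Final: (row=7, col=3)

Answer: Final position: (row=7, col=3)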